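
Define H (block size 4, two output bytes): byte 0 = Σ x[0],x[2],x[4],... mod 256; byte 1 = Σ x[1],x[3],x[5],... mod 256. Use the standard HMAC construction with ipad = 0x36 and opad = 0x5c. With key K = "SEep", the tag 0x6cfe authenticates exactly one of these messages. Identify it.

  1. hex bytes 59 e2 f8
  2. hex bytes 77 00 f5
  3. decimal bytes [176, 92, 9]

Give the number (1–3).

2

Key "SEep" = 53 45 65 70 is exactly B = 4 bytes: K' = 53 45 65 70.
K' ⊕ ipad = 65 73 53 46; K' ⊕ opad = 0f 19 39 2c.
m1: inner = H(65 73 53 46 59 e2 f8) = 09 9b; tag = H(0f 19 39 2c 09 9b) = 51e0
m2: inner = H(65 73 53 46 77 00 f5) = 24 b9; tag = H(0f 19 39 2c 24 b9) = 6cfe ← matches
m3: inner = H(65 73 53 46 b0 5c 09) = 71 15; tag = H(0f 19 39 2c 71 15) = b95a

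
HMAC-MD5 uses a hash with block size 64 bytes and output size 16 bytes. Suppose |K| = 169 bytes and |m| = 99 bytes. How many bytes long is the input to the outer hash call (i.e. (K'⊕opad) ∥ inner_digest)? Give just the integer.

80

Key is 169 > 64 bytes, so it is hashed to 16 bytes then zero-padded to 64: |K'| = 64.
Outer input = (K'⊕opad) ∥ H(inner) → 64 + 16 = 80 bytes.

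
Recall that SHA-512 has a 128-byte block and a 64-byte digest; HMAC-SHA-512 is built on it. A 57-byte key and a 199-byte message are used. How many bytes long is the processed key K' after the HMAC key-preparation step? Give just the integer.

128

Key is 57 ≤ 128 bytes, zero-padded: |K'| = 128.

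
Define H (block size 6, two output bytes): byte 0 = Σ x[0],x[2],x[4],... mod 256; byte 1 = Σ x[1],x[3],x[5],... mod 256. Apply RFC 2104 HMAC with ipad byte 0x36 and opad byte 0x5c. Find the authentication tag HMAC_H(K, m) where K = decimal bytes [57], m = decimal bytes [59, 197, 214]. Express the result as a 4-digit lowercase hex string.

Key decimal bytes [57] = 39 is 1 byte ≤ B = 6; zero-pad to 6 bytes: K' = 39 00 00 00 00 00.
K' ⊕ ipad = 0f 36 36 36 36 36.  K' ⊕ opad = 65 5c 5c 5c 5c 5c.
Inner input = (K'⊕ipad) ∥ m = 0f 36 36 36 36 36 ∥ 3b c5 d6.
Inner hash: even-index sum = 396 mod 256 = 140; odd-index sum = 359 mod 256 = 103 → 8c 67.
Outer input = (K'⊕opad) ∥ inner = 65 5c 5c 5c 5c 5c ∥ 8c 67.
Outer hash (tag): even-index sum = 425 mod 256 = 169; odd-index sum = 379 mod 256 = 123 → a9 7b.

a97b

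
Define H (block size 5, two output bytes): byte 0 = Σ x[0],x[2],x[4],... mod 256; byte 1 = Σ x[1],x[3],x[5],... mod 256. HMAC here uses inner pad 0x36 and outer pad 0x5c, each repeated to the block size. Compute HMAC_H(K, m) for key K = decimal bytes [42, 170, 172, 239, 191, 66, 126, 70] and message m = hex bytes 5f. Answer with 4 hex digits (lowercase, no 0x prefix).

b36a

Key decimal bytes [42, 170, 172, 239, 191, 66, 126, 70] = 2a aa ac ef bf 42 7e 46 is 8 bytes > B = 5, so hash it first: H(key) = 13 21, then zero-pad to 5 bytes: K' = 13 21 00 00 00.
K' ⊕ ipad = 25 17 36 36 36.  K' ⊕ opad = 4f 7d 5c 5c 5c.
Inner input = (K'⊕ipad) ∥ m = 25 17 36 36 36 ∥ 5f.
Inner hash: even-index sum = 145 mod 256 = 145; odd-index sum = 172 mod 256 = 172 → 91 ac.
Outer input = (K'⊕opad) ∥ inner = 4f 7d 5c 5c 5c ∥ 91 ac.
Outer hash (tag): even-index sum = 435 mod 256 = 179; odd-index sum = 362 mod 256 = 106 → b3 6a.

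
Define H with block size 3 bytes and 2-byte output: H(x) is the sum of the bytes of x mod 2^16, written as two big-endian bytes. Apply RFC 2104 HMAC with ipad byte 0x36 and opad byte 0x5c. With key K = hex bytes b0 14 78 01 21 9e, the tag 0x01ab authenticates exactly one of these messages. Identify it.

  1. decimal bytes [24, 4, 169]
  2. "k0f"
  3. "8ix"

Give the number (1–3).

Key hex bytes b0 14 78 01 21 9e is 6 bytes > B = 3, so hash it first: H(key) = 01 fc, then zero-pad to 3 bytes: K' = 01 fc 00.
K' ⊕ ipad = 37 ca 36; K' ⊕ opad = 5d a0 5c.
m1: inner = H(37 ca 36 18 04 a9) = 01 fc; tag = H(5d a0 5c 01 fc) = 0256
m2: inner = H(37 ca 36 6b 30 66) = 02 38; tag = H(5d a0 5c 02 38) = 0193
m3: inner = H(37 ca 36 38 69 78) = 02 50; tag = H(5d a0 5c 02 50) = 01ab ← matches

3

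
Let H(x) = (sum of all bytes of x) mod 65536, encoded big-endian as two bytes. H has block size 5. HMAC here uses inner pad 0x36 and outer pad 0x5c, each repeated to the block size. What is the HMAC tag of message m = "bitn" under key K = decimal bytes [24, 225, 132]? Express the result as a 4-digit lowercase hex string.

Key decimal bytes [24, 225, 132] = 18 e1 84 is 3 bytes ≤ B = 5; zero-pad to 5 bytes: K' = 18 e1 84 00 00.
K' ⊕ ipad = 2e d7 b2 36 36.  K' ⊕ opad = 44 bd d8 5c 5c.
Inner input = (K'⊕ipad) ∥ m = 2e d7 b2 36 36 ∥ 62 69 74 6e.
Inner hash: sum = 46+215+178+54+54+98+105+116+110 = 976 → 03 d0.
Outer input = (K'⊕opad) ∥ inner = 44 bd d8 5c 5c ∥ 03 d0.
Outer hash (tag): sum = 68+189+216+92+92+3+208 = 868 → 03 64.

0364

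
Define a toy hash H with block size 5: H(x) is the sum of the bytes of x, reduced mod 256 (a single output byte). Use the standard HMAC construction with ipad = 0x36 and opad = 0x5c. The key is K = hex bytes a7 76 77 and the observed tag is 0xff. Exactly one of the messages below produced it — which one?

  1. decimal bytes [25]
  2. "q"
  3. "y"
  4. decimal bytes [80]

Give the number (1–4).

Key hex bytes a7 76 77 is 3 bytes ≤ B = 5; zero-pad to 5 bytes: K' = a7 76 77 00 00.
K' ⊕ ipad = 91 40 41 36 36; K' ⊕ opad = fb 2a 2b 5c 5c.
m1: inner = H(91 40 41 36 36 19) = 97; tag = H(fb 2a 2b 5c 5c 97) = 9f
m2: inner = H(91 40 41 36 36 71) = ef; tag = H(fb 2a 2b 5c 5c ef) = f7
m3: inner = H(91 40 41 36 36 79) = f7; tag = H(fb 2a 2b 5c 5c f7) = ff ← matches
m4: inner = H(91 40 41 36 36 50) = ce; tag = H(fb 2a 2b 5c 5c ce) = d6

3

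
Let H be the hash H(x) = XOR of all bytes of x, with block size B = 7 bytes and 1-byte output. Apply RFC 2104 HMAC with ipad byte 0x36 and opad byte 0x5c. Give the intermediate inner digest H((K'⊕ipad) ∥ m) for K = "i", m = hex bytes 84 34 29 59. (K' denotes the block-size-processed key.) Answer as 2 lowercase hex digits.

9f

Key "i" = 69 is 1 byte ≤ B = 7; zero-pad to 7 bytes: K' = 69 00 00 00 00 00 00.
K' ⊕ ipad = 5f 36 36 36 36 36 36.
Inner input = 5f 36 36 36 36 36 36 ∥ 84 34 29 59.
Inner hash: XOR 5f⊕36⊕36⊕36⊕36⊕36⊕36⊕84⊕34⊕29⊕59 = 9f.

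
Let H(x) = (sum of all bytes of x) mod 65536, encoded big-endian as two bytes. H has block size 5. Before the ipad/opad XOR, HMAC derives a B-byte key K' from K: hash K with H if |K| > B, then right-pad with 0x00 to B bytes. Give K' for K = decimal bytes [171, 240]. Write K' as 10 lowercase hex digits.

Key decimal bytes [171, 240] = ab f0 is 2 bytes ≤ B = 5; zero-pad to 5 bytes: K' = ab f0 00 00 00.

abf0000000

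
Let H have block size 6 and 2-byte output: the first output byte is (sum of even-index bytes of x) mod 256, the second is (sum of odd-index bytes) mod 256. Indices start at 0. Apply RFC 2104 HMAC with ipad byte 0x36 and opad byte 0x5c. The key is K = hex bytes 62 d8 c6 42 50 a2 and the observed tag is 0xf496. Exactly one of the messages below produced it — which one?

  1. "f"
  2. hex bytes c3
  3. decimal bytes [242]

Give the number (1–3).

Key hex bytes 62 d8 c6 42 50 a2 is exactly B = 6 bytes: K' = 62 d8 c6 42 50 a2.
K' ⊕ ipad = 54 ee f0 74 66 94; K' ⊕ opad = 3e 84 9a 1e 0c fe.
m1: inner = H(54 ee f0 74 66 94 66) = 10 f6; tag = H(3e 84 9a 1e 0c fe 10 f6) = f496 ← matches
m2: inner = H(54 ee f0 74 66 94 c3) = 6d f6; tag = H(3e 84 9a 1e 0c fe 6d f6) = 5196
m3: inner = H(54 ee f0 74 66 94 f2) = 9c f6; tag = H(3e 84 9a 1e 0c fe 9c f6) = 8096

1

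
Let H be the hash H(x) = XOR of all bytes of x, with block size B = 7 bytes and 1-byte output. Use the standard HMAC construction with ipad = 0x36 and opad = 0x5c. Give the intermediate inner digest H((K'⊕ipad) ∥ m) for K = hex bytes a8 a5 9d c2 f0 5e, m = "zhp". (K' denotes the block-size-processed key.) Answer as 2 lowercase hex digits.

a8

Key hex bytes a8 a5 9d c2 f0 5e is 6 bytes ≤ B = 7; zero-pad to 7 bytes: K' = a8 a5 9d c2 f0 5e 00.
K' ⊕ ipad = 9e 93 ab f4 c6 68 36.
Inner input = 9e 93 ab f4 c6 68 36 ∥ 7a 68 70.
Inner hash: XOR 9e⊕93⊕ab⊕f4⊕c6⊕68⊕36⊕7a⊕68⊕70 = a8.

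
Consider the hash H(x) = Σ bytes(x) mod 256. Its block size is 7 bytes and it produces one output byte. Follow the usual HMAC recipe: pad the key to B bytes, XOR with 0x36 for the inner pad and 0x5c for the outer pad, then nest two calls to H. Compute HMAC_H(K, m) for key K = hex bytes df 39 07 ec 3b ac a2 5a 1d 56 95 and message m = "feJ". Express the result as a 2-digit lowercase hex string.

Key hex bytes df 39 07 ec 3b ac a2 5a 1d 56 95 is 11 bytes > B = 7, so hash it first: H(key) = f6, then zero-pad to 7 bytes: K' = f6 00 00 00 00 00 00.
K' ⊕ ipad = c0 36 36 36 36 36 36.  K' ⊕ opad = aa 5c 5c 5c 5c 5c 5c.
Inner input = (K'⊕ipad) ∥ m = c0 36 36 36 36 36 36 ∥ 66 65 4a.
Inner hash: sum = 192+54+54+54+54+54+54+102+101+74 = 793; mod 256 = 25 → 19.
Outer input = (K'⊕opad) ∥ inner = aa 5c 5c 5c 5c 5c 5c ∥ 19.
Outer hash (tag): sum = 170+92+92+92+92+92+92+25 = 747; mod 256 = 235 → eb.

eb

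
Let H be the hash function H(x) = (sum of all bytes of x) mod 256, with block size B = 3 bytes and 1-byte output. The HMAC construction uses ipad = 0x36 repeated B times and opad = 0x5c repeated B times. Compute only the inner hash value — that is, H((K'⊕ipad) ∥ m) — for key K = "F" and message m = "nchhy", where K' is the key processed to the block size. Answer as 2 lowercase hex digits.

Key "F" = 46 is 1 byte ≤ B = 3; zero-pad to 3 bytes: K' = 46 00 00.
K' ⊕ ipad = 70 36 36.
Inner input = 70 36 36 ∥ 6e 63 68 68 79.
Inner hash: sum = 112+54+54+110+99+104+104+121 = 758; mod 256 = 246 → f6.

f6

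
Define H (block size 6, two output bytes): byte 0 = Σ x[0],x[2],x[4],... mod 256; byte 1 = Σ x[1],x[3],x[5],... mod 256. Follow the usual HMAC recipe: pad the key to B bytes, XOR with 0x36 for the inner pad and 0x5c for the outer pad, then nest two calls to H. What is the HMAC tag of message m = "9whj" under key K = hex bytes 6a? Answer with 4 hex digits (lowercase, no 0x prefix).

Key hex bytes 6a is 1 byte ≤ B = 6; zero-pad to 6 bytes: K' = 6a 00 00 00 00 00.
K' ⊕ ipad = 5c 36 36 36 36 36.  K' ⊕ opad = 36 5c 5c 5c 5c 5c.
Inner input = (K'⊕ipad) ∥ m = 5c 36 36 36 36 36 ∥ 39 77 68 6a.
Inner hash: even-index sum = 361 mod 256 = 105; odd-index sum = 387 mod 256 = 131 → 69 83.
Outer input = (K'⊕opad) ∥ inner = 36 5c 5c 5c 5c 5c ∥ 69 83.
Outer hash (tag): even-index sum = 343 mod 256 = 87; odd-index sum = 407 mod 256 = 151 → 57 97.

5797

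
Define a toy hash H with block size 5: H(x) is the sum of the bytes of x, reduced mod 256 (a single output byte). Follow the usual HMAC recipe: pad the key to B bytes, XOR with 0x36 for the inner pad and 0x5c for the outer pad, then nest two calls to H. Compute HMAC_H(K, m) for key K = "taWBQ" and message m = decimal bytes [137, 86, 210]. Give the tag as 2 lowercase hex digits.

Key "taWBQ" = 74 61 57 42 51 is exactly B = 5 bytes: K' = 74 61 57 42 51.
K' ⊕ ipad = 42 57 61 74 67.  K' ⊕ opad = 28 3d 0b 1e 0d.
Inner input = (K'⊕ipad) ∥ m = 42 57 61 74 67 ∥ 89 56 d2.
Inner hash: sum = 66+87+97+116+103+137+86+210 = 902; mod 256 = 134 → 86.
Outer input = (K'⊕opad) ∥ inner = 28 3d 0b 1e 0d ∥ 86.
Outer hash (tag): sum = 40+61+11+30+13+134 = 289; mod 256 = 33 → 21.

21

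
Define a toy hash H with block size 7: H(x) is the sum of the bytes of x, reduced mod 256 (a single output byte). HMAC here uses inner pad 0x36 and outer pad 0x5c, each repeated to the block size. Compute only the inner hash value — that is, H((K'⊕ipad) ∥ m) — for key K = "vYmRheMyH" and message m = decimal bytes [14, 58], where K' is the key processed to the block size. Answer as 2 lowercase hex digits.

Key "vYmRheMyH" = 76 59 6d 52 68 65 4d 79 48 is 9 bytes > B = 7, so hash it first: H(key) = 69, then zero-pad to 7 bytes: K' = 69 00 00 00 00 00 00.
K' ⊕ ipad = 5f 36 36 36 36 36 36.
Inner input = 5f 36 36 36 36 36 36 ∥ 0e 3a.
Inner hash: sum = 95+54+54+54+54+54+54+14+58 = 491; mod 256 = 235 → eb.

eb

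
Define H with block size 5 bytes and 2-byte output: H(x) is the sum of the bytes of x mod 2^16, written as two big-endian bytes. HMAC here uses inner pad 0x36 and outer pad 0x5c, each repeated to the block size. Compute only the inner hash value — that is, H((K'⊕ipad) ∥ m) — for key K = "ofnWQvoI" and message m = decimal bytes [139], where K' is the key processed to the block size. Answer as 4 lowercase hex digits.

0191

Key "ofnWQvoI" = 6f 66 6e 57 51 76 6f 49 is 8 bytes > B = 5, so hash it first: H(key) = 03 19, then zero-pad to 5 bytes: K' = 03 19 00 00 00.
K' ⊕ ipad = 35 2f 36 36 36.
Inner input = 35 2f 36 36 36 ∥ 8b.
Inner hash: sum = 53+47+54+54+54+139 = 401 → 01 91.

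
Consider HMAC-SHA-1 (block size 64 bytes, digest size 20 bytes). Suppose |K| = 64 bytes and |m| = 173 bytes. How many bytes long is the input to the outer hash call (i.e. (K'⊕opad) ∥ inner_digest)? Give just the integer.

84

Key is 64 ≤ 64 bytes, zero-padded: |K'| = 64.
Outer input = (K'⊕opad) ∥ H(inner) → 64 + 20 = 84 bytes.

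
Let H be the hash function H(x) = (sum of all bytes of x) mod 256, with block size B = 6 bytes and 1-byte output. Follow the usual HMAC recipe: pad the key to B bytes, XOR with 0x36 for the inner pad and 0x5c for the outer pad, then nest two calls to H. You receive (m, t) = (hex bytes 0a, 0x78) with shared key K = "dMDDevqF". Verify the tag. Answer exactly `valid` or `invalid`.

valid

Key "dMDDevqF" = 64 4d 44 44 65 76 71 46 is 8 bytes > B = 6, so hash it first: H(key) = cb, then zero-pad to 6 bytes: K' = cb 00 00 00 00 00.
K' ⊕ ipad = fd 36 36 36 36 36; K' ⊕ opad = 97 5c 5c 5c 5c 5c.
Inner hash: sum = 253+54+54+54+54+54+10 = 533; mod 256 = 21 → 15.
Outer hash (recomputed tag): sum = 151+92+92+92+92+92+21 = 632; mod 256 = 120 → 78.
Recomputed tag = 78; claimed = 78 → match.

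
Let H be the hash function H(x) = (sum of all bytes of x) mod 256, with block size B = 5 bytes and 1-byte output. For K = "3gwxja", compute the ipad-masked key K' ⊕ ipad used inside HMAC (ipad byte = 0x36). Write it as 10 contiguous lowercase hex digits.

6236363636

Key "3gwxja" = 33 67 77 78 6a 61 is 6 bytes > B = 5, so hash it first: H(key) = 54, then zero-pad to 5 bytes: K' = 54 00 00 00 00.
XOR each byte with 0x36: 54⊕36=62, 00⊕36=36, 00⊕36=36, 00⊕36=36, 00⊕36=36.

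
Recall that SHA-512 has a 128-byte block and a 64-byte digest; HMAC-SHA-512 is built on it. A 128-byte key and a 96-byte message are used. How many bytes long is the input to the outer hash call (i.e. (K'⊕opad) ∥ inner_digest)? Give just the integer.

192

Key is 128 ≤ 128 bytes, zero-padded: |K'| = 128.
Outer input = (K'⊕opad) ∥ H(inner) → 128 + 64 = 192 bytes.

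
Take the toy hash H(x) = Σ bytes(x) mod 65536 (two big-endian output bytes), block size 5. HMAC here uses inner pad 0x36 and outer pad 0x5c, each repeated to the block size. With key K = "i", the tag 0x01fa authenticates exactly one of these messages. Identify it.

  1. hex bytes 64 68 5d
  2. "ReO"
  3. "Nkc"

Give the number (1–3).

Key "i" = 69 is 1 byte ≤ B = 5; zero-pad to 5 bytes: K' = 69 00 00 00 00.
K' ⊕ ipad = 5f 36 36 36 36; K' ⊕ opad = 35 5c 5c 5c 5c.
m1: inner = H(5f 36 36 36 36 64 68 5d) = 02 60; tag = H(35 5c 5c 5c 5c 02 60) = 0207
m2: inner = H(5f 36 36 36 36 52 65 4f) = 02 3d; tag = H(35 5c 5c 5c 5c 02 3d) = 01e4
m3: inner = H(5f 36 36 36 36 4e 6b 63) = 02 53; tag = H(35 5c 5c 5c 5c 02 53) = 01fa ← matches

3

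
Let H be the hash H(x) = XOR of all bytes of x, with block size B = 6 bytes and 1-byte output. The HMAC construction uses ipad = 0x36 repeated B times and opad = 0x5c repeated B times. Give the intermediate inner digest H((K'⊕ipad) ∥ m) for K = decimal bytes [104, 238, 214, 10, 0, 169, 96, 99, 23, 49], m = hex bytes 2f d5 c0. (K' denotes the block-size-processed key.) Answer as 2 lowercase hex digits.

Key decimal bytes [104, 238, 214, 10, 0, 169, 96, 99, 23, 49] = 68 ee d6 0a 00 a9 60 63 17 31 is 10 bytes > B = 6, so hash it first: H(key) = d6, then zero-pad to 6 bytes: K' = d6 00 00 00 00 00.
K' ⊕ ipad = e0 36 36 36 36 36.
Inner input = e0 36 36 36 36 36 ∥ 2f d5 c0.
Inner hash: XOR e0⊕36⊕36⊕36⊕36⊕36⊕2f⊕d5⊕c0 = ec.

ec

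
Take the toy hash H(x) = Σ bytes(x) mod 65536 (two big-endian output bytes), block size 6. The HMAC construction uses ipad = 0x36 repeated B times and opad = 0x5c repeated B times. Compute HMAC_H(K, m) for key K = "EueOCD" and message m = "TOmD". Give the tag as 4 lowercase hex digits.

Key "EueOCD" = 45 75 65 4f 43 44 is exactly B = 6 bytes: K' = 45 75 65 4f 43 44.
K' ⊕ ipad = 73 43 53 79 75 72.  K' ⊕ opad = 19 29 39 13 1f 18.
Inner input = (K'⊕ipad) ∥ m = 73 43 53 79 75 72 ∥ 54 4f 6d 44.
Inner hash: sum = 115+67+83+121+117+114+84+79+109+68 = 957 → 03 bd.
Outer input = (K'⊕opad) ∥ inner = 19 29 39 13 1f 18 ∥ 03 bd.
Outer hash (tag): sum = 25+41+57+19+31+24+3+189 = 389 → 01 85.

0185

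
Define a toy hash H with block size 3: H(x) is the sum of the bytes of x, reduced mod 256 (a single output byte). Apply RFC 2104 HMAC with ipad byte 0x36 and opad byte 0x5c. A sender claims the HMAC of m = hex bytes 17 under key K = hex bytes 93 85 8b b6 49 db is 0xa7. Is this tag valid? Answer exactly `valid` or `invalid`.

Key hex bytes 93 85 8b b6 49 db is 6 bytes > B = 3, so hash it first: H(key) = 7d, then zero-pad to 3 bytes: K' = 7d 00 00.
K' ⊕ ipad = 4b 36 36; K' ⊕ opad = 21 5c 5c.
Inner hash: sum = 75+54+54+23 = 206 → ce.
Outer hash (recomputed tag): sum = 33+92+92+206 = 423; mod 256 = 167 → a7.
Recomputed tag = a7; claimed = a7 → match.

valid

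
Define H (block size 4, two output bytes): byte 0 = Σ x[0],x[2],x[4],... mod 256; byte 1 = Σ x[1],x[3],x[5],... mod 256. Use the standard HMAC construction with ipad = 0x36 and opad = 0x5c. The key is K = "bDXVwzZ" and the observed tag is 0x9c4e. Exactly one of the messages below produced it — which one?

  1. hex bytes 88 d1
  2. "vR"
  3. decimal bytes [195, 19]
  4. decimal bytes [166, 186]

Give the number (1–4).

Key "bDXVwzZ" = 62 44 58 56 77 7a 5a is 7 bytes > B = 4, so hash it first: H(key) = 8b 14, then zero-pad to 4 bytes: K' = 8b 14 00 00.
K' ⊕ ipad = bd 22 36 36; K' ⊕ opad = d7 48 5c 5c.
m1: inner = H(bd 22 36 36 88 d1) = 7b 29; tag = H(d7 48 5c 5c 7b 29) = aecd
m2: inner = H(bd 22 36 36 76 52) = 69 aa; tag = H(d7 48 5c 5c 69 aa) = 9c4e ← matches
m3: inner = H(bd 22 36 36 c3 13) = b6 6b; tag = H(d7 48 5c 5c b6 6b) = e90f
m4: inner = H(bd 22 36 36 a6 ba) = 99 12; tag = H(d7 48 5c 5c 99 12) = ccb6

2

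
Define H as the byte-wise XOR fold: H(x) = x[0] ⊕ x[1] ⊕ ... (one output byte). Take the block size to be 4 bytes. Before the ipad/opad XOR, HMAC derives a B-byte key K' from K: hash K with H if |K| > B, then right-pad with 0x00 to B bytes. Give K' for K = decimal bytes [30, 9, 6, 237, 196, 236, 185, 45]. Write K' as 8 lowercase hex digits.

|K| = 8 > B = 4, so first hash the key.
H(K): XOR 1e⊕09⊕06⊕ed⊕c4⊕ec⊕b9⊕2d = 40.
Zero-pad H(K) = 40 to 4 bytes: K' = 40 00 00 00.

40000000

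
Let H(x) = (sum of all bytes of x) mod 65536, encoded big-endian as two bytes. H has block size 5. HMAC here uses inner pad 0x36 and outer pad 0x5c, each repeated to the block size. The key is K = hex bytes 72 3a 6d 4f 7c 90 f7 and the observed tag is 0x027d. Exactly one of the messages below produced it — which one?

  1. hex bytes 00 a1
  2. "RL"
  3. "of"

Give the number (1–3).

2

Key hex bytes 72 3a 6d 4f 7c 90 f7 is 7 bytes > B = 5, so hash it first: H(key) = 03 6b, then zero-pad to 5 bytes: K' = 03 6b 00 00 00.
K' ⊕ ipad = 35 5d 36 36 36; K' ⊕ opad = 5f 37 5c 5c 5c.
m1: inner = H(35 5d 36 36 36 00 a1) = 01 d5; tag = H(5f 37 5c 5c 5c 01 d5) = 0280
m2: inner = H(35 5d 36 36 36 52 4c) = 01 d2; tag = H(5f 37 5c 5c 5c 01 d2) = 027d ← matches
m3: inner = H(35 5d 36 36 36 6f 66) = 02 09; tag = H(5f 37 5c 5c 5c 02 09) = 01b5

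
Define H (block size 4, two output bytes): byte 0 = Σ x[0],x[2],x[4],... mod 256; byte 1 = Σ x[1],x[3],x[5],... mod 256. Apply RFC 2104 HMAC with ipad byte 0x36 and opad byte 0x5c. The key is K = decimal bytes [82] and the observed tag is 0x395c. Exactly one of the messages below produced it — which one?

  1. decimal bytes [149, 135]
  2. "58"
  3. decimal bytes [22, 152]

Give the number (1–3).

Key decimal bytes [82] = 52 is 1 byte ≤ B = 4; zero-pad to 4 bytes: K' = 52 00 00 00.
K' ⊕ ipad = 64 36 36 36; K' ⊕ opad = 0e 5c 5c 5c.
m1: inner = H(64 36 36 36 95 87) = 2f f3; tag = H(0e 5c 5c 5c 2f f3) = 99ab
m2: inner = H(64 36 36 36 35 38) = cf a4; tag = H(0e 5c 5c 5c cf a4) = 395c ← matches
m3: inner = H(64 36 36 36 16 98) = b0 04; tag = H(0e 5c 5c 5c b0 04) = 1abc

2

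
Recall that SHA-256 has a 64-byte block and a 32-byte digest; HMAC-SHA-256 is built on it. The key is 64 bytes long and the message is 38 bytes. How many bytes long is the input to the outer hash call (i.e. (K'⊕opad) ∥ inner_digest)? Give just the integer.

96

Key is 64 ≤ 64 bytes, zero-padded: |K'| = 64.
Outer input = (K'⊕opad) ∥ H(inner) → 64 + 32 = 96 bytes.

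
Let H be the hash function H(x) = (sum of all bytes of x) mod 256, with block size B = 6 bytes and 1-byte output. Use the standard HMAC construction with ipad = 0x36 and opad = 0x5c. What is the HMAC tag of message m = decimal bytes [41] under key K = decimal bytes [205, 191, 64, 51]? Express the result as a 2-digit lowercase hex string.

4b

Key decimal bytes [205, 191, 64, 51] = cd bf 40 33 is 4 bytes ≤ B = 6; zero-pad to 6 bytes: K' = cd bf 40 33 00 00.
K' ⊕ ipad = fb 89 76 05 36 36.  K' ⊕ opad = 91 e3 1c 6f 5c 5c.
Inner input = (K'⊕ipad) ∥ m = fb 89 76 05 36 36 ∥ 29.
Inner hash: sum = 251+137+118+5+54+54+41 = 660; mod 256 = 148 → 94.
Outer input = (K'⊕opad) ∥ inner = 91 e3 1c 6f 5c 5c ∥ 94.
Outer hash (tag): sum = 145+227+28+111+92+92+148 = 843; mod 256 = 75 → 4b.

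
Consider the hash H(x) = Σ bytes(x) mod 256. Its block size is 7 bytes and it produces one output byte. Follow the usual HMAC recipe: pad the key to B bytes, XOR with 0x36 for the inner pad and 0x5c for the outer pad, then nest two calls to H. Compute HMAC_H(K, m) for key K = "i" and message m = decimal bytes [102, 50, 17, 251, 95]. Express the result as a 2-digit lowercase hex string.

03

Key "i" = 69 is 1 byte ≤ B = 7; zero-pad to 7 bytes: K' = 69 00 00 00 00 00 00.
K' ⊕ ipad = 5f 36 36 36 36 36 36.  K' ⊕ opad = 35 5c 5c 5c 5c 5c 5c.
Inner input = (K'⊕ipad) ∥ m = 5f 36 36 36 36 36 36 ∥ 66 32 11 fb 5f.
Inner hash: sum = 95+54+54+54+54+54+54+102+50+17+251+95 = 934; mod 256 = 166 → a6.
Outer input = (K'⊕opad) ∥ inner = 35 5c 5c 5c 5c 5c 5c ∥ a6.
Outer hash (tag): sum = 53+92+92+92+92+92+92+166 = 771; mod 256 = 3 → 03.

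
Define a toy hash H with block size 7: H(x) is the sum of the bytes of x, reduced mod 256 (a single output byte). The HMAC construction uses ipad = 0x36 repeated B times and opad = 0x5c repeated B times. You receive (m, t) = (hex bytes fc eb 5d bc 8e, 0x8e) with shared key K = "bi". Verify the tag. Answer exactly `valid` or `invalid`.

valid

Key "bi" = 62 69 is 2 bytes ≤ B = 7; zero-pad to 7 bytes: K' = 62 69 00 00 00 00 00.
K' ⊕ ipad = 54 5f 36 36 36 36 36; K' ⊕ opad = 3e 35 5c 5c 5c 5c 5c.
Inner hash: sum = 84+95+54+54+54+54+54+252+235+93+188+142 = 1359; mod 256 = 79 → 4f.
Outer hash (recomputed tag): sum = 62+53+92+92+92+92+92+79 = 654; mod 256 = 142 → 8e.
Recomputed tag = 8e; claimed = 8e → match.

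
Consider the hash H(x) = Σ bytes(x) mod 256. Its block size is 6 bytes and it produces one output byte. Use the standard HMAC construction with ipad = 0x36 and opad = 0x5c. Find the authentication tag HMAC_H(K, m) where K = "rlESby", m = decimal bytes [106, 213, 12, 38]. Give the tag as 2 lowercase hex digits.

73

Key "rlESby" = 72 6c 45 53 62 79 is exactly B = 6 bytes: K' = 72 6c 45 53 62 79.
K' ⊕ ipad = 44 5a 73 65 54 4f.  K' ⊕ opad = 2e 30 19 0f 3e 25.
Inner input = (K'⊕ipad) ∥ m = 44 5a 73 65 54 4f ∥ 6a d5 0c 26.
Inner hash: sum = 68+90+115+101+84+79+106+213+12+38 = 906; mod 256 = 138 → 8a.
Outer input = (K'⊕opad) ∥ inner = 2e 30 19 0f 3e 25 ∥ 8a.
Outer hash (tag): sum = 46+48+25+15+62+37+138 = 371; mod 256 = 115 → 73.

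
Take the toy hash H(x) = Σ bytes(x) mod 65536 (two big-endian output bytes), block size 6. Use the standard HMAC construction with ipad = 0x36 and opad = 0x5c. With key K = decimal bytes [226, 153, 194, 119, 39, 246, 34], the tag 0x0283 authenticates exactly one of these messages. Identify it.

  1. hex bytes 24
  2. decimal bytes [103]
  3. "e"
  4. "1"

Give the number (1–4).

4

Key decimal bytes [226, 153, 194, 119, 39, 246, 34] = e2 99 c2 77 27 f6 22 is 7 bytes > B = 6, so hash it first: H(key) = 03 f3, then zero-pad to 6 bytes: K' = 03 f3 00 00 00 00.
K' ⊕ ipad = 35 c5 36 36 36 36; K' ⊕ opad = 5f af 5c 5c 5c 5c.
m1: inner = H(35 c5 36 36 36 36 24) = 01 f6; tag = H(5f af 5c 5c 5c 5c 01 f6) = 0375
m2: inner = H(35 c5 36 36 36 36 67) = 02 39; tag = H(5f af 5c 5c 5c 5c 02 39) = 02b9
m3: inner = H(35 c5 36 36 36 36 65) = 02 37; tag = H(5f af 5c 5c 5c 5c 02 37) = 02b7
m4: inner = H(35 c5 36 36 36 36 31) = 02 03; tag = H(5f af 5c 5c 5c 5c 02 03) = 0283 ← matches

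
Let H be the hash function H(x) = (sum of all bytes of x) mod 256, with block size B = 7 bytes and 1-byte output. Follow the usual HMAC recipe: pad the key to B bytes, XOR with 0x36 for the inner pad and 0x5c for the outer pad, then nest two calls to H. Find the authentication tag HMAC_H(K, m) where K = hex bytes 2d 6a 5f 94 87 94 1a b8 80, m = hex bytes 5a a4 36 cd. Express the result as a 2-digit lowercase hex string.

Key hex bytes 2d 6a 5f 94 87 94 1a b8 80 is 9 bytes > B = 7, so hash it first: H(key) = f7, then zero-pad to 7 bytes: K' = f7 00 00 00 00 00 00.
K' ⊕ ipad = c1 36 36 36 36 36 36.  K' ⊕ opad = ab 5c 5c 5c 5c 5c 5c.
Inner input = (K'⊕ipad) ∥ m = c1 36 36 36 36 36 36 ∥ 5a a4 36 cd.
Inner hash: sum = 193+54+54+54+54+54+54+90+164+54+205 = 1030; mod 256 = 6 → 06.
Outer input = (K'⊕opad) ∥ inner = ab 5c 5c 5c 5c 5c 5c ∥ 06.
Outer hash (tag): sum = 171+92+92+92+92+92+92+6 = 729; mod 256 = 217 → d9.

d9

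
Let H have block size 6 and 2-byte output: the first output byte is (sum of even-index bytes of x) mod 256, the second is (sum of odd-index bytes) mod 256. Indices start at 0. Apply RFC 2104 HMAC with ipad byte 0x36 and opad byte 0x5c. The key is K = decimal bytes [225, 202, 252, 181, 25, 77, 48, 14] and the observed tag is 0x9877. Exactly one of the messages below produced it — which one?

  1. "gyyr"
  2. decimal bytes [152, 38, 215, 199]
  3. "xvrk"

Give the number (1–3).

Key decimal bytes [225, 202, 252, 181, 25, 77, 48, 14] = e1 ca fc b5 19 4d 30 0e is 8 bytes > B = 6, so hash it first: H(key) = 26 da, then zero-pad to 6 bytes: K' = 26 da 00 00 00 00.
K' ⊕ ipad = 10 ec 36 36 36 36; K' ⊕ opad = 7a 86 5c 5c 5c 5c.
m1: inner = H(10 ec 36 36 36 36 67 79 79 72) = 5c 43; tag = H(7a 86 5c 5c 5c 5c 5c 43) = 8e81
m2: inner = H(10 ec 36 36 36 36 98 26 d7 c7) = eb 45; tag = H(7a 86 5c 5c 5c 5c eb 45) = 1d83
m3: inner = H(10 ec 36 36 36 36 78 76 72 6b) = 66 39; tag = H(7a 86 5c 5c 5c 5c 66 39) = 9877 ← matches

3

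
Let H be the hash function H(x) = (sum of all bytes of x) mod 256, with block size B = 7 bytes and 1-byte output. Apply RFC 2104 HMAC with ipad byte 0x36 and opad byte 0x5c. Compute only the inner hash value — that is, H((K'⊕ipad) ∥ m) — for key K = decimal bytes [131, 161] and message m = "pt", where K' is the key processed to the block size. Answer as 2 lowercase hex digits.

Key decimal bytes [131, 161] = 83 a1 is 2 bytes ≤ B = 7; zero-pad to 7 bytes: K' = 83 a1 00 00 00 00 00.
K' ⊕ ipad = b5 97 36 36 36 36 36.
Inner input = b5 97 36 36 36 36 36 ∥ 70 74.
Inner hash: sum = 181+151+54+54+54+54+54+112+116 = 830; mod 256 = 62 → 3e.

3e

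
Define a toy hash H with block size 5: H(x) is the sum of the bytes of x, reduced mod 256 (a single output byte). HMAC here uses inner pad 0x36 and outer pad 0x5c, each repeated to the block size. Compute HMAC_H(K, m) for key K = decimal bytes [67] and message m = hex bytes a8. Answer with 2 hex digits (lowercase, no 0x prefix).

Key decimal bytes [67] = 43 is 1 byte ≤ B = 5; zero-pad to 5 bytes: K' = 43 00 00 00 00.
K' ⊕ ipad = 75 36 36 36 36.  K' ⊕ opad = 1f 5c 5c 5c 5c.
Inner input = (K'⊕ipad) ∥ m = 75 36 36 36 36 ∥ a8.
Inner hash: sum = 117+54+54+54+54+168 = 501; mod 256 = 245 → f5.
Outer input = (K'⊕opad) ∥ inner = 1f 5c 5c 5c 5c ∥ f5.
Outer hash (tag): sum = 31+92+92+92+92+245 = 644; mod 256 = 132 → 84.

84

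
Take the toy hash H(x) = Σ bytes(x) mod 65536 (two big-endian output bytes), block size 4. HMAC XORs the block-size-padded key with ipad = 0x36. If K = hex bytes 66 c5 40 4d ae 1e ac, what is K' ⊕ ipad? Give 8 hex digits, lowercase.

35063636

Key hex bytes 66 c5 40 4d ae 1e ac is 7 bytes > B = 4, so hash it first: H(key) = 03 30, then zero-pad to 4 bytes: K' = 03 30 00 00.
XOR each byte with 0x36: 03⊕36=35, 30⊕36=06, 00⊕36=36, 00⊕36=36.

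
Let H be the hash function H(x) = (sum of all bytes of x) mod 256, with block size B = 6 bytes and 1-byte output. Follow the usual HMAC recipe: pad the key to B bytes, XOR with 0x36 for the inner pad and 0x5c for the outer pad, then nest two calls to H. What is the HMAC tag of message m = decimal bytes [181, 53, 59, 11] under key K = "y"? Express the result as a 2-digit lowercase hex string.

Key "y" = 79 is 1 byte ≤ B = 6; zero-pad to 6 bytes: K' = 79 00 00 00 00 00.
K' ⊕ ipad = 4f 36 36 36 36 36.  K' ⊕ opad = 25 5c 5c 5c 5c 5c.
Inner input = (K'⊕ipad) ∥ m = 4f 36 36 36 36 36 ∥ b5 35 3b 0b.
Inner hash: sum = 79+54+54+54+54+54+181+53+59+11 = 653; mod 256 = 141 → 8d.
Outer input = (K'⊕opad) ∥ inner = 25 5c 5c 5c 5c 5c ∥ 8d.
Outer hash (tag): sum = 37+92+92+92+92+92+141 = 638; mod 256 = 126 → 7e.

7e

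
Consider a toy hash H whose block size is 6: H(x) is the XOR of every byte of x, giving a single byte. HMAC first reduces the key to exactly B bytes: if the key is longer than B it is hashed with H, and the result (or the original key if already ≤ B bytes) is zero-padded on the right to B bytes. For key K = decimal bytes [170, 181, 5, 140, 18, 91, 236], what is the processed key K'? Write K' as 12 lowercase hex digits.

|K| = 7 > B = 6, so first hash the key.
H(K): XOR aa⊕b5⊕05⊕8c⊕12⊕5b⊕ec = 33.
Zero-pad H(K) = 33 to 6 bytes: K' = 33 00 00 00 00 00.

330000000000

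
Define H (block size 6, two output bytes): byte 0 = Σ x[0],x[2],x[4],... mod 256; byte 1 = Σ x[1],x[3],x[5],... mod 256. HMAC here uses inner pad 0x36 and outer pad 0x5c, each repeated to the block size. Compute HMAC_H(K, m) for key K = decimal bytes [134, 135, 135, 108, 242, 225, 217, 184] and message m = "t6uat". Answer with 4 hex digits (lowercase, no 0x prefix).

f345

Key decimal bytes [134, 135, 135, 108, 242, 225, 217, 184] = 86 87 87 6c f2 e1 d9 b8 is 8 bytes > B = 6, so hash it first: H(key) = d8 8c, then zero-pad to 6 bytes: K' = d8 8c 00 00 00 00.
K' ⊕ ipad = ee ba 36 36 36 36.  K' ⊕ opad = 84 d0 5c 5c 5c 5c.
Inner input = (K'⊕ipad) ∥ m = ee ba 36 36 36 36 ∥ 74 36 75 61 74.
Inner hash: even-index sum = 695 mod 256 = 183; odd-index sum = 445 mod 256 = 189 → b7 bd.
Outer input = (K'⊕opad) ∥ inner = 84 d0 5c 5c 5c 5c ∥ b7 bd.
Outer hash (tag): even-index sum = 499 mod 256 = 243; odd-index sum = 581 mod 256 = 69 → f3 45.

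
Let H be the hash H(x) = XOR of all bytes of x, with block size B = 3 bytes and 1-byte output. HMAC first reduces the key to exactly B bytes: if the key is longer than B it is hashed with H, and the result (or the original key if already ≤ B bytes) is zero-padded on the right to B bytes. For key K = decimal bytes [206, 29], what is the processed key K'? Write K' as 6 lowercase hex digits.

ce1d00

Key decimal bytes [206, 29] = ce 1d is 2 bytes ≤ B = 3; zero-pad to 3 bytes: K' = ce 1d 00.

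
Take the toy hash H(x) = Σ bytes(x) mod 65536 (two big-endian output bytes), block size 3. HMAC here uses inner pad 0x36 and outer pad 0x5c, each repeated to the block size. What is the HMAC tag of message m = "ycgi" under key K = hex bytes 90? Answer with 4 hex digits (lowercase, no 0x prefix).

Key hex bytes 90 is 1 byte ≤ B = 3; zero-pad to 3 bytes: K' = 90 00 00.
K' ⊕ ipad = a6 36 36.  K' ⊕ opad = cc 5c 5c.
Inner input = (K'⊕ipad) ∥ m = a6 36 36 ∥ 79 63 67 69.
Inner hash: sum = 166+54+54+121+99+103+105 = 702 → 02 be.
Outer input = (K'⊕opad) ∥ inner = cc 5c 5c ∥ 02 be.
Outer hash (tag): sum = 204+92+92+2+190 = 580 → 02 44.

0244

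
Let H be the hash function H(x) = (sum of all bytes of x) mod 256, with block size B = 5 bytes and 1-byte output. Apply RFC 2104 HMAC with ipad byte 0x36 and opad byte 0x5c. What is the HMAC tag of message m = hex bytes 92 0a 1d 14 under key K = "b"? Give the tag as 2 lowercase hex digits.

a7

Key "b" = 62 is 1 byte ≤ B = 5; zero-pad to 5 bytes: K' = 62 00 00 00 00.
K' ⊕ ipad = 54 36 36 36 36.  K' ⊕ opad = 3e 5c 5c 5c 5c.
Inner input = (K'⊕ipad) ∥ m = 54 36 36 36 36 ∥ 92 0a 1d 14.
Inner hash: sum = 84+54+54+54+54+146+10+29+20 = 505; mod 256 = 249 → f9.
Outer input = (K'⊕opad) ∥ inner = 3e 5c 5c 5c 5c ∥ f9.
Outer hash (tag): sum = 62+92+92+92+92+249 = 679; mod 256 = 167 → a7.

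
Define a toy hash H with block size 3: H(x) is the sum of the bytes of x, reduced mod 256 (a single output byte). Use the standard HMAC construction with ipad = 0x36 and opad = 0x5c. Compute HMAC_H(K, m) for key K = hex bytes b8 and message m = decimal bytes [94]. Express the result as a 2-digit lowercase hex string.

f4

Key hex bytes b8 is 1 byte ≤ B = 3; zero-pad to 3 bytes: K' = b8 00 00.
K' ⊕ ipad = 8e 36 36.  K' ⊕ opad = e4 5c 5c.
Inner input = (K'⊕ipad) ∥ m = 8e 36 36 ∥ 5e.
Inner hash: sum = 142+54+54+94 = 344; mod 256 = 88 → 58.
Outer input = (K'⊕opad) ∥ inner = e4 5c 5c ∥ 58.
Outer hash (tag): sum = 228+92+92+88 = 500; mod 256 = 244 → f4.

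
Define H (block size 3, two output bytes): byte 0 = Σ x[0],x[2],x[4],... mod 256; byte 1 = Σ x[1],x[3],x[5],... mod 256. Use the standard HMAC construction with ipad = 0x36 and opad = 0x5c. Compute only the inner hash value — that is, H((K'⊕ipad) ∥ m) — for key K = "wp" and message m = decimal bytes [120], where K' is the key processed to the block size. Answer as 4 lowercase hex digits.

77be

Key "wp" = 77 70 is 2 bytes ≤ B = 3; zero-pad to 3 bytes: K' = 77 70 00.
K' ⊕ ipad = 41 46 36.
Inner input = 41 46 36 ∥ 78.
Inner hash: even-index sum = 119 mod 256 = 119; odd-index sum = 190 mod 256 = 190 → 77 be.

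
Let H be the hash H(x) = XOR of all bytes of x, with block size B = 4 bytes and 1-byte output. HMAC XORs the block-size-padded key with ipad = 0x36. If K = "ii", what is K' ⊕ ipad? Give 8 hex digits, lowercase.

Key "ii" = 69 69 is 2 bytes ≤ B = 4; zero-pad to 4 bytes: K' = 69 69 00 00.
XOR each byte with 0x36: 69⊕36=5f, 69⊕36=5f, 00⊕36=36, 00⊕36=36.

5f5f3636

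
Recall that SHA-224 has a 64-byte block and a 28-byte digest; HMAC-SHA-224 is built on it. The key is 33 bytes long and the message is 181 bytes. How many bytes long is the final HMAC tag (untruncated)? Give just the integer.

28

The tag is one SHA-224 digest: 28 bytes.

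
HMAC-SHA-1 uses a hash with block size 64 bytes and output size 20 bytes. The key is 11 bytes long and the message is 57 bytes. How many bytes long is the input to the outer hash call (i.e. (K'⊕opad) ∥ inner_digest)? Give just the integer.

Key is 11 ≤ 64 bytes, zero-padded: |K'| = 64.
Outer input = (K'⊕opad) ∥ H(inner) → 64 + 20 = 84 bytes.

84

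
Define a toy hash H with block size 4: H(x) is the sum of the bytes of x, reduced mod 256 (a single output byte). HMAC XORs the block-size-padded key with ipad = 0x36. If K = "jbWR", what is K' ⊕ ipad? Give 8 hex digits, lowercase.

Key "jbWR" = 6a 62 57 52 is exactly B = 4 bytes: K' = 6a 62 57 52.
XOR each byte with 0x36: 6a⊕36=5c, 62⊕36=54, 57⊕36=61, 52⊕36=64.

5c546164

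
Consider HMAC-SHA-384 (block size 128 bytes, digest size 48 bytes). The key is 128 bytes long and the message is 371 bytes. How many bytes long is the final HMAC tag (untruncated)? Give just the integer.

48

The tag is one SHA-384 digest: 48 bytes.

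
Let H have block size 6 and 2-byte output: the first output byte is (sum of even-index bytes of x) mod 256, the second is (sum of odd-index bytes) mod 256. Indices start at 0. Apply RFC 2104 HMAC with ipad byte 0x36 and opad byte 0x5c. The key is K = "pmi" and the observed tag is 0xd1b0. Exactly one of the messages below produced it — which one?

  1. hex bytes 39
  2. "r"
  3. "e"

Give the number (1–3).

Key "pmi" = 70 6d 69 is 3 bytes ≤ B = 6; zero-pad to 6 bytes: K' = 70 6d 69 00 00 00.
K' ⊕ ipad = 46 5b 5f 36 36 36; K' ⊕ opad = 2c 31 35 5c 5c 5c.
m1: inner = H(46 5b 5f 36 36 36 39) = 14 c7; tag = H(2c 31 35 5c 5c 5c 14 c7) = d1b0 ← matches
m2: inner = H(46 5b 5f 36 36 36 72) = 4d c7; tag = H(2c 31 35 5c 5c 5c 4d c7) = 0ab0
m3: inner = H(46 5b 5f 36 36 36 65) = 40 c7; tag = H(2c 31 35 5c 5c 5c 40 c7) = fdb0

1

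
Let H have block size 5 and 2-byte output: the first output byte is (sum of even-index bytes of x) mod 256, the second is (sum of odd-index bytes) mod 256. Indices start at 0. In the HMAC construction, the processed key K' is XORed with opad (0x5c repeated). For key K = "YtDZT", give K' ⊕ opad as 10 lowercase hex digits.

Key "YtDZT" = 59 74 44 5a 54 is exactly B = 5 bytes: K' = 59 74 44 5a 54.
XOR each byte with 0x5c: 59⊕5c=05, 74⊕5c=28, 44⊕5c=18, 5a⊕5c=06, 54⊕5c=08.

0528180608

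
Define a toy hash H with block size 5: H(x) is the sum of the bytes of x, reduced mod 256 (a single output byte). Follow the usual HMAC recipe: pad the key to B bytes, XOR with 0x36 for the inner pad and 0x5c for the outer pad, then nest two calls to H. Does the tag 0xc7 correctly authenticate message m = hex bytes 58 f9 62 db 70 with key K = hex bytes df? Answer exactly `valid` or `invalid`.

Key hex bytes df is 1 byte ≤ B = 5; zero-pad to 5 bytes: K' = df 00 00 00 00.
K' ⊕ ipad = e9 36 36 36 36; K' ⊕ opad = 83 5c 5c 5c 5c.
Inner hash: sum = 233+54+54+54+54+88+249+98+219+112 = 1215; mod 256 = 191 → bf.
Outer hash (recomputed tag): sum = 131+92+92+92+92+191 = 690; mod 256 = 178 → b2.
Recomputed tag = b2; claimed = c7 → mismatch.

invalid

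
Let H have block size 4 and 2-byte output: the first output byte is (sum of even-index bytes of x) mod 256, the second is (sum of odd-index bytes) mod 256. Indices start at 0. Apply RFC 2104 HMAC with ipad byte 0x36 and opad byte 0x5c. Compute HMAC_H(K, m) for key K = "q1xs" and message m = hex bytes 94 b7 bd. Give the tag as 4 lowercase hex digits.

Key "q1xs" = 71 31 78 73 is exactly B = 4 bytes: K' = 71 31 78 73.
K' ⊕ ipad = 47 07 4e 45.  K' ⊕ opad = 2d 6d 24 2f.
Inner input = (K'⊕ipad) ∥ m = 47 07 4e 45 ∥ 94 b7 bd.
Inner hash: even-index sum = 486 mod 256 = 230; odd-index sum = 259 mod 256 = 3 → e6 03.
Outer input = (K'⊕opad) ∥ inner = 2d 6d 24 2f ∥ e6 03.
Outer hash (tag): even-index sum = 311 mod 256 = 55; odd-index sum = 159 mod 256 = 159 → 37 9f.

379f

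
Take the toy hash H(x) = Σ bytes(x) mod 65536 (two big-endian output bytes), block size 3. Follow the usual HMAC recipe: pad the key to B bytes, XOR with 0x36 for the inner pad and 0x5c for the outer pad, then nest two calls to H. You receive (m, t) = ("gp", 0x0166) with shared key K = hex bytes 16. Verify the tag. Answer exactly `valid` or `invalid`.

valid

Key hex bytes 16 is 1 byte ≤ B = 3; zero-pad to 3 bytes: K' = 16 00 00.
K' ⊕ ipad = 20 36 36; K' ⊕ opad = 4a 5c 5c.
Inner hash: sum = 32+54+54+103+112 = 355 → 01 63.
Outer hash (recomputed tag): sum = 74+92+92+1+99 = 358 → 01 66.
Recomputed tag = 0166; claimed = 0166 → match.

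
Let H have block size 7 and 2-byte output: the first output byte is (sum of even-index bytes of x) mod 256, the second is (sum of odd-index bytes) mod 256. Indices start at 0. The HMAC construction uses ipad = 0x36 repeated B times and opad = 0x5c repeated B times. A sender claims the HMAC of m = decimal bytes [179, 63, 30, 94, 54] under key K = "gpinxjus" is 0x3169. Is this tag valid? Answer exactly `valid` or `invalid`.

invalid

Key "gpinxjus" = 67 70 69 6e 78 6a 75 73 is 8 bytes > B = 7, so hash it first: H(key) = bd bb, then zero-pad to 7 bytes: K' = bd bb 00 00 00 00 00.
K' ⊕ ipad = 8b 8d 36 36 36 36 36; K' ⊕ opad = e1 e7 5c 5c 5c 5c 5c.
Inner hash: even-index sum = 458 mod 256 = 202; odd-index sum = 512 mod 256 = 0 → ca 00.
Outer hash (recomputed tag): even-index sum = 501 mod 256 = 245; odd-index sum = 617 mod 256 = 105 → f5 69.
Recomputed tag = f569; claimed = 3169 → mismatch.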